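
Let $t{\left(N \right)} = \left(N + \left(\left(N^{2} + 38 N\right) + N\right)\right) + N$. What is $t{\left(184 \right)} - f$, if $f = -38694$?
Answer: $80094$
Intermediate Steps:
$t{\left(N \right)} = N^{2} + 41 N$ ($t{\left(N \right)} = \left(N + \left(N^{2} + 39 N\right)\right) + N = \left(N^{2} + 40 N\right) + N = N^{2} + 41 N$)
$t{\left(184 \right)} - f = 184 \left(41 + 184\right) - -38694 = 184 \cdot 225 + 38694 = 41400 + 38694 = 80094$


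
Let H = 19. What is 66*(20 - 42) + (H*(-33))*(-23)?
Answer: 12969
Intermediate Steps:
66*(20 - 42) + (H*(-33))*(-23) = 66*(20 - 42) + (19*(-33))*(-23) = 66*(-22) - 627*(-23) = -1452 + 14421 = 12969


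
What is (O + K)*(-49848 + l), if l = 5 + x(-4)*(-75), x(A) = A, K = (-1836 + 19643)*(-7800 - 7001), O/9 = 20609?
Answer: 13048433501818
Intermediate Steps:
O = 185481 (O = 9*20609 = 185481)
K = -263561407 (K = 17807*(-14801) = -263561407)
l = 305 (l = 5 - 4*(-75) = 5 + 300 = 305)
(O + K)*(-49848 + l) = (185481 - 263561407)*(-49848 + 305) = -263375926*(-49543) = 13048433501818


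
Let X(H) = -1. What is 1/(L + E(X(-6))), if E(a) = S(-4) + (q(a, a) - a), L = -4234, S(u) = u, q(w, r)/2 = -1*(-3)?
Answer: -1/4231 ≈ -0.00023635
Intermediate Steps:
q(w, r) = 6 (q(w, r) = 2*(-1*(-3)) = 2*3 = 6)
E(a) = 2 - a (E(a) = -4 + (6 - a) = 2 - a)
1/(L + E(X(-6))) = 1/(-4234 + (2 - 1*(-1))) = 1/(-4234 + (2 + 1)) = 1/(-4234 + 3) = 1/(-4231) = -1/4231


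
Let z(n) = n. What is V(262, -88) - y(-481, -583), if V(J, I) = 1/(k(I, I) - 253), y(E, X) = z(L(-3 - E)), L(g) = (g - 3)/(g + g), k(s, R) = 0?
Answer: -121131/241868 ≈ -0.50081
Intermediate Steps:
L(g) = (-3 + g)/(2*g) (L(g) = (-3 + g)/((2*g)) = (-3 + g)*(1/(2*g)) = (-3 + g)/(2*g))
y(E, X) = (-6 - E)/(2*(-3 - E)) (y(E, X) = (-3 + (-3 - E))/(2*(-3 - E)) = (-6 - E)/(2*(-3 - E)))
V(J, I) = -1/253 (V(J, I) = 1/(0 - 253) = 1/(-253) = -1/253)
V(262, -88) - y(-481, -583) = -1/253 - (6 - 481)/(2*(3 - 481)) = -1/253 - (-475)/(2*(-478)) = -1/253 - (-1)*(-475)/(2*478) = -1/253 - 1*475/956 = -1/253 - 475/956 = -121131/241868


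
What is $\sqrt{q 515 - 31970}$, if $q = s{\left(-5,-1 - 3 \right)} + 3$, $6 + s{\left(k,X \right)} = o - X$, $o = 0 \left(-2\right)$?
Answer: $3 i \sqrt{3495} \approx 177.36 i$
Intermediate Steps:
$o = 0$
$s{\left(k,X \right)} = -6 - X$ ($s{\left(k,X \right)} = -6 + \left(0 - X\right) = -6 - X$)
$q = 1$ ($q = \left(-6 - \left(-1 - 3\right)\right) + 3 = \left(-6 - -4\right) + 3 = \left(-6 + 4\right) + 3 = -2 + 3 = 1$)
$\sqrt{q 515 - 31970} = \sqrt{1 \cdot 515 - 31970} = \sqrt{515 - 31970} = \sqrt{-31455} = 3 i \sqrt{3495}$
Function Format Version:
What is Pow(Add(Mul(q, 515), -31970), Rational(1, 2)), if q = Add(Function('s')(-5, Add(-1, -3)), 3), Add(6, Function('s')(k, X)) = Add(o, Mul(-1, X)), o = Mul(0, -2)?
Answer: Mul(3, I, Pow(3495, Rational(1, 2))) ≈ Mul(177.36, I)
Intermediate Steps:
o = 0
Function('s')(k, X) = Add(-6, Mul(-1, X)) (Function('s')(k, X) = Add(-6, Add(0, Mul(-1, X))) = Add(-6, Mul(-1, X)))
q = 1 (q = Add(Add(-6, Mul(-1, Add(-1, -3))), 3) = Add(Add(-6, Mul(-1, -4)), 3) = Add(Add(-6, 4), 3) = Add(-2, 3) = 1)
Pow(Add(Mul(q, 515), -31970), Rational(1, 2)) = Pow(Add(Mul(1, 515), -31970), Rational(1, 2)) = Pow(Add(515, -31970), Rational(1, 2)) = Pow(-31455, Rational(1, 2)) = Mul(3, I, Pow(3495, Rational(1, 2)))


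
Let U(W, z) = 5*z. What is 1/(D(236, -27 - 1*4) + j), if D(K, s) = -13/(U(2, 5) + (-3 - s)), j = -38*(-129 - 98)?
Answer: 53/457165 ≈ 0.00011593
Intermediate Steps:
j = 8626 (j = -38*(-227) = 8626)
D(K, s) = -13/(22 - s) (D(K, s) = -13/(5*5 + (-3 - s)) = -13/(25 + (-3 - s)) = -13/(22 - s))
1/(D(236, -27 - 1*4) + j) = 1/(13/(-22 + (-27 - 1*4)) + 8626) = 1/(13/(-22 + (-27 - 4)) + 8626) = 1/(13/(-22 - 31) + 8626) = 1/(13/(-53) + 8626) = 1/(13*(-1/53) + 8626) = 1/(-13/53 + 8626) = 1/(457165/53) = 53/457165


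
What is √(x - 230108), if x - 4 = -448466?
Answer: I*√678570 ≈ 823.75*I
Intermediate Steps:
x = -448462 (x = 4 - 448466 = -448462)
√(x - 230108) = √(-448462 - 230108) = √(-678570) = I*√678570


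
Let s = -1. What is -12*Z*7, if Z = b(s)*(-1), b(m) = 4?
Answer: 336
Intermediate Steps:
Z = -4 (Z = 4*(-1) = -4)
-12*Z*7 = -12*(-4)*7 = 48*7 = 336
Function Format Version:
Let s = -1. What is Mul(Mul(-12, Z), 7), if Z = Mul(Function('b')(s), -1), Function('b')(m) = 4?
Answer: 336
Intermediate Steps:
Z = -4 (Z = Mul(4, -1) = -4)
Mul(Mul(-12, Z), 7) = Mul(Mul(-12, -4), 7) = Mul(48, 7) = 336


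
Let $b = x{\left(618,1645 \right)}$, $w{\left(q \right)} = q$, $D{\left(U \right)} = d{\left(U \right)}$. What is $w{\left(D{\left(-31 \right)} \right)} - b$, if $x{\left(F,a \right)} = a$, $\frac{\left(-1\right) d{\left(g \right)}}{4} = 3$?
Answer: $-1657$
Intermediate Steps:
$d{\left(g \right)} = -12$ ($d{\left(g \right)} = \left(-4\right) 3 = -12$)
$D{\left(U \right)} = -12$
$b = 1645$
$w{\left(D{\left(-31 \right)} \right)} - b = -12 - 1645 = -1657$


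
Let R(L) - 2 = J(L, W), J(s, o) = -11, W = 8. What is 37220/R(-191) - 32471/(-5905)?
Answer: -219491861/53145 ≈ -4130.1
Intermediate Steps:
R(L) = -9 (R(L) = 2 - 11 = -9)
37220/R(-191) - 32471/(-5905) = 37220/(-9) - 32471/(-5905) = 37220*(-1/9) - 32471*(-1/5905) = -37220/9 + 32471/5905 = -219491861/53145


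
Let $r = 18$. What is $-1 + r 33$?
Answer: $593$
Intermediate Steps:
$-1 + r 33 = -1 + 18 \cdot 33 = -1 + 594 = 593$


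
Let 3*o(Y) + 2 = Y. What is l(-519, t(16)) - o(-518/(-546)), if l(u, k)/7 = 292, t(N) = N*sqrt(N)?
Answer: 239189/117 ≈ 2044.3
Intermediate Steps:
t(N) = N**(3/2)
o(Y) = -2/3 + Y/3
l(u, k) = 2044 (l(u, k) = 7*292 = 2044)
l(-519, t(16)) - o(-518/(-546)) = 2044 - (-2/3 + (-518/(-546))/3) = 2044 - (-2/3 + (-518*(-1/546))/3) = 2044 - (-2/3 + (1/3)*(37/39)) = 2044 - (-2/3 + 37/117) = 2044 - 1*(-41/117) = 2044 + 41/117 = 239189/117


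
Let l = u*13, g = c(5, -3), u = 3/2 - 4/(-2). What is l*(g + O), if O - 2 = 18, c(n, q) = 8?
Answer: 1274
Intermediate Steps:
u = 7/2 (u = 3*(½) - 4*(-½) = 3/2 + 2 = 7/2 ≈ 3.5000)
g = 8
O = 20 (O = 2 + 18 = 20)
l = 91/2 (l = (7/2)*13 = 91/2 ≈ 45.500)
l*(g + O) = 91*(8 + 20)/2 = (91/2)*28 = 1274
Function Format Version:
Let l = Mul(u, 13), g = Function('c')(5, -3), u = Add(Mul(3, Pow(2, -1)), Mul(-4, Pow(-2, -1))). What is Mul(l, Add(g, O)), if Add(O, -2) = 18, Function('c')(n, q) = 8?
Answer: 1274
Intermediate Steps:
u = Rational(7, 2) (u = Add(Mul(3, Rational(1, 2)), Mul(-4, Rational(-1, 2))) = Add(Rational(3, 2), 2) = Rational(7, 2) ≈ 3.5000)
g = 8
O = 20 (O = Add(2, 18) = 20)
l = Rational(91, 2) (l = Mul(Rational(7, 2), 13) = Rational(91, 2) ≈ 45.500)
Mul(l, Add(g, O)) = Mul(Rational(91, 2), Add(8, 20)) = Mul(Rational(91, 2), 28) = 1274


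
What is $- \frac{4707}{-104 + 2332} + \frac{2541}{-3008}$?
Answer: $- \frac{4955001}{1675456} \approx -2.9574$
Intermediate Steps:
$- \frac{4707}{-104 + 2332} + \frac{2541}{-3008} = - \frac{4707}{2228} + 2541 \left(- \frac{1}{3008}\right) = \left(-4707\right) \frac{1}{2228} - \frac{2541}{3008} = - \frac{4707}{2228} - \frac{2541}{3008} = - \frac{4955001}{1675456}$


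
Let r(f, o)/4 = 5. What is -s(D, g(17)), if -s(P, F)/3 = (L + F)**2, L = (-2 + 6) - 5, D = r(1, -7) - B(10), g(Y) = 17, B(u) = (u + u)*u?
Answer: 768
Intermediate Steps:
B(u) = 2*u**2 (B(u) = (2*u)*u = 2*u**2)
r(f, o) = 20 (r(f, o) = 4*5 = 20)
D = -180 (D = 20 - 2*10**2 = 20 - 2*100 = 20 - 1*200 = 20 - 200 = -180)
L = -1 (L = 4 - 5 = -1)
s(P, F) = -3*(-1 + F)**2
-s(D, g(17)) = -(-3)*(-1 + 17)**2 = -(-3)*16**2 = -(-3)*256 = -1*(-768) = 768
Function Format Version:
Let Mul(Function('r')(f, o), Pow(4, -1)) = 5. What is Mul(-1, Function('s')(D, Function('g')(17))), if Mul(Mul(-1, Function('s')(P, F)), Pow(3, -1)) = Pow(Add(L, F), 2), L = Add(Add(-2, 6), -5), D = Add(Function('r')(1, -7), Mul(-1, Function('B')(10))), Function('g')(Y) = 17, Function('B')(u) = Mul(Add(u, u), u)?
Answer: 768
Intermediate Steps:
Function('B')(u) = Mul(2, Pow(u, 2)) (Function('B')(u) = Mul(Mul(2, u), u) = Mul(2, Pow(u, 2)))
Function('r')(f, o) = 20 (Function('r')(f, o) = Mul(4, 5) = 20)
D = -180 (D = Add(20, Mul(-1, Mul(2, Pow(10, 2)))) = Add(20, Mul(-1, Mul(2, 100))) = Add(20, Mul(-1, 200)) = Add(20, -200) = -180)
L = -1 (L = Add(4, -5) = -1)
Function('s')(P, F) = Mul(-3, Pow(Add(-1, F), 2))
Mul(-1, Function('s')(D, Function('g')(17))) = Mul(-1, Mul(-3, Pow(Add(-1, 17), 2))) = Mul(-1, Mul(-3, Pow(16, 2))) = Mul(-1, Mul(-3, 256)) = Mul(-1, -768) = 768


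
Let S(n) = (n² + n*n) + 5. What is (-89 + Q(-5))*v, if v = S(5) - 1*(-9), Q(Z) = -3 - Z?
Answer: -5568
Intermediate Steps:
S(n) = 5 + 2*n² (S(n) = (n² + n²) + 5 = 2*n² + 5 = 5 + 2*n²)
v = 64 (v = (5 + 2*5²) - 1*(-9) = (5 + 2*25) + 9 = (5 + 50) + 9 = 55 + 9 = 64)
(-89 + Q(-5))*v = (-89 + (-3 - 1*(-5)))*64 = (-89 + (-3 + 5))*64 = (-89 + 2)*64 = -87*64 = -5568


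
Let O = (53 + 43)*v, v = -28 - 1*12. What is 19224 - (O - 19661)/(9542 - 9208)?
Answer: 6444317/334 ≈ 19294.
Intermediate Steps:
v = -40 (v = -28 - 12 = -40)
O = -3840 (O = (53 + 43)*(-40) = 96*(-40) = -3840)
19224 - (O - 19661)/(9542 - 9208) = 19224 - (-3840 - 19661)/(9542 - 9208) = 19224 - (-23501)/334 = 19224 - 1*(-23501/334) = 19224 + 23501/334 = 6444317/334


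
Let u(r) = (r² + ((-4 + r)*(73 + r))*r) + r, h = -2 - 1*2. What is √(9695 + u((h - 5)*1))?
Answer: √17255 ≈ 131.36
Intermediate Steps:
h = -4 (h = -2 - 2 = -4)
u(r) = r + r² + r*(-4 + r)*(73 + r) (u(r) = (r² + r*(-4 + r)*(73 + r)) + r = r + r² + r*(-4 + r)*(73 + r))
√(9695 + u((h - 5)*1)) = √(9695 + ((-4 - 5)*1)*(-291 + ((-4 - 5)*1)² + 70*((-4 - 5)*1))) = √(9695 + (-9*1)*(-291 + (-9*1)² + 70*(-9*1))) = √(9695 - 9*(-291 + (-9)² + 70*(-9))) = √(9695 - 9*(-291 + 81 - 630)) = √(9695 - 9*(-840)) = √(9695 + 7560) = √17255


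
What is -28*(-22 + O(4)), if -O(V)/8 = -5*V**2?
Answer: -17304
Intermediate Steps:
O(V) = 40*V**2 (O(V) = -(-40)*V**2 = 40*V**2)
-28*(-22 + O(4)) = -28*(-22 + 40*4**2) = -28*(-22 + 40*16) = -28*(-22 + 640) = -28*618 = -17304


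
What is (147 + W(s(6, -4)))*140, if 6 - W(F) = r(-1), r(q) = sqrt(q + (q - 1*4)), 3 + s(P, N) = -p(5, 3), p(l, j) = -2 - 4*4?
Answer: 21420 - 140*I*sqrt(6) ≈ 21420.0 - 342.93*I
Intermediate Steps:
p(l, j) = -18 (p(l, j) = -2 - 16 = -18)
s(P, N) = 15 (s(P, N) = -3 - 1*(-18) = -3 + 18 = 15)
r(q) = sqrt(-4 + 2*q) (r(q) = sqrt(q + (q - 4)) = sqrt(q + (-4 + q)) = sqrt(-4 + 2*q))
W(F) = 6 - I*sqrt(6) (W(F) = 6 - sqrt(-4 + 2*(-1)) = 6 - sqrt(-4 - 2) = 6 - sqrt(-6) = 6 - I*sqrt(6))
(147 + W(s(6, -4)))*140 = (147 + (6 - I*sqrt(6)))*140 = (153 - I*sqrt(6))*140 = 21420 - 140*I*sqrt(6)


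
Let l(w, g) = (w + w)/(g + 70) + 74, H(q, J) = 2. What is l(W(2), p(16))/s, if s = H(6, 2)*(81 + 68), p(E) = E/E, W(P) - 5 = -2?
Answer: 2630/10579 ≈ 0.24861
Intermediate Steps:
W(P) = 3 (W(P) = 5 - 2 = 3)
p(E) = 1
l(w, g) = 74 + 2*w/(70 + g) (l(w, g) = (2*w)/(70 + g) + 74 = 2*w/(70 + g) + 74 = 74 + 2*w/(70 + g))
s = 298 (s = 2*(81 + 68) = 2*149 = 298)
l(W(2), p(16))/s = (2*(2590 + 3 + 37*1)/(70 + 1))/298 = (2*(2590 + 3 + 37)/71)*(1/298) = (2*(1/71)*2630)*(1/298) = (5260/71)*(1/298) = 2630/10579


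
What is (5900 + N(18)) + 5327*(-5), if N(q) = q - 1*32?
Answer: -20749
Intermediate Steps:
N(q) = -32 + q (N(q) = q - 32 = -32 + q)
(5900 + N(18)) + 5327*(-5) = (5900 + (-32 + 18)) + 5327*(-5) = (5900 - 14) - 26635 = 5886 - 26635 = -20749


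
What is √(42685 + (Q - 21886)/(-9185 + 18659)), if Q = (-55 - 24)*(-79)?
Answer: √425679499370/3158 ≈ 206.60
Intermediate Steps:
Q = 6241 (Q = -79*(-79) = 6241)
√(42685 + (Q - 21886)/(-9185 + 18659)) = √(42685 + (6241 - 21886)/(-9185 + 18659)) = √(42685 - 15645/9474) = √(42685 - 15645*1/9474) = √(42685 - 5215/3158) = √(134794015/3158) = √425679499370/3158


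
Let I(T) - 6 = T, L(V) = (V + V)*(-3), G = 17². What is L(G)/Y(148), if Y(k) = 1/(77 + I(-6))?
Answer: -133518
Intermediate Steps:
G = 289
L(V) = -6*V (L(V) = (2*V)*(-3) = -6*V)
I(T) = 6 + T
Y(k) = 1/77 (Y(k) = 1/(77 + (6 - 6)) = 1/(77 + 0) = 1/77)
L(G)/Y(148) = (-6*289)/(1/77) = -1734*77 = -133518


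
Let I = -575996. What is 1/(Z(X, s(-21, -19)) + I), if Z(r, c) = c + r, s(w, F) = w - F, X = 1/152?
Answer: -152/87551695 ≈ -1.7361e-6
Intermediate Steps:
X = 1/152 ≈ 0.0065789
1/(Z(X, s(-21, -19)) + I) = 1/(((-21 - 1*(-19)) + 1/152) - 575996) = 1/(((-21 + 19) + 1/152) - 575996) = 1/((-2 + 1/152) - 575996) = 1/(-303/152 - 575996) = 1/(-87551695/152) = -152/87551695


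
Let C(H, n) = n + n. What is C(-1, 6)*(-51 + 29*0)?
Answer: -612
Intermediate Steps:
C(H, n) = 2*n
C(-1, 6)*(-51 + 29*0) = (2*6)*(-51 + 29*0) = 12*(-51 + 0) = 12*(-51) = -612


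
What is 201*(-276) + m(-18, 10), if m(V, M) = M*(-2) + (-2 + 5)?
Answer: -55493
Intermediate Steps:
m(V, M) = 3 - 2*M (m(V, M) = -2*M + 3 = 3 - 2*M)
201*(-276) + m(-18, 10) = 201*(-276) + (3 - 2*10) = -55476 + (3 - 20) = -55476 - 17 = -55493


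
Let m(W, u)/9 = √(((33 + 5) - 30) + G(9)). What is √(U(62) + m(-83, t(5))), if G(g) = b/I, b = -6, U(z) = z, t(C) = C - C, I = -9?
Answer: √(62 + 3*√78) ≈ 9.4072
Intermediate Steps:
t(C) = 0
G(g) = ⅔ (G(g) = -6/(-9) = -6*(-⅑) = ⅔)
m(W, u) = 3*√78 (m(W, u) = 9*√(((33 + 5) - 30) + ⅔) = 9*√((38 - 30) + ⅔) = 9*√(8 + ⅔) = 9*√(26/3) = 9*(√78/3) = 3*√78)
√(U(62) + m(-83, t(5))) = √(62 + 3*√78)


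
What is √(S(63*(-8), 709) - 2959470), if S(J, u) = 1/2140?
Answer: I*√3388297202465/1070 ≈ 1720.3*I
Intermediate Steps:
S(J, u) = 1/2140
√(S(63*(-8), 709) - 2959470) = √(1/2140 - 2959470) = √(-6333265799/2140) = I*√3388297202465/1070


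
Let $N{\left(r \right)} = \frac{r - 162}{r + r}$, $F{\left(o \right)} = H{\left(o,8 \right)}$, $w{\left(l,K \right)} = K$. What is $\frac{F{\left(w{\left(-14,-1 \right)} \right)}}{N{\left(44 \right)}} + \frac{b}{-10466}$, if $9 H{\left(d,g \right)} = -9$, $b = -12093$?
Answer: $\frac{1173991}{617494} \approx 1.9012$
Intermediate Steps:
$H{\left(d,g \right)} = -1$ ($H{\left(d,g \right)} = \frac{1}{9} \left(-9\right) = -1$)
$F{\left(o \right)} = -1$
$N{\left(r \right)} = \frac{-162 + r}{2 r}$
$\frac{F{\left(w{\left(-14,-1 \right)} \right)}}{N{\left(44 \right)}} + \frac{b}{-10466} = - \frac{1}{\frac{1}{2} \cdot \frac{1}{44} \left(-162 + 44\right)} - \frac{12093}{-10466} = - \frac{1}{\frac{1}{2} \cdot \frac{1}{44} \left(-118\right)} - - \frac{12093}{10466} = - \frac{1}{- \frac{59}{44}} + \frac{12093}{10466} = \left(-1\right) \left(- \frac{44}{59}\right) + \frac{12093}{10466} = \frac{44}{59} + \frac{12093}{10466} = \frac{1173991}{617494}$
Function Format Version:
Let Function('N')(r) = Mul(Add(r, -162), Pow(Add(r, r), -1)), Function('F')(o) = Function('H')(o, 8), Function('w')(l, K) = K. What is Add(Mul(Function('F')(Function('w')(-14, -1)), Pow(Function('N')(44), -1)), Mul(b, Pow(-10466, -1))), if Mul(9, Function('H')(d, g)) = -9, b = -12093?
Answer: Rational(1173991, 617494) ≈ 1.9012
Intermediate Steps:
Function('H')(d, g) = -1 (Function('H')(d, g) = Mul(Rational(1, 9), -9) = -1)
Function('F')(o) = -1
Function('N')(r) = Mul(Rational(1, 2), Pow(r, -1), Add(-162, r)) (Function('N')(r) = Mul(Add(-162, r), Pow(Mul(2, r), -1)) = Mul(Add(-162, r), Mul(Rational(1, 2), Pow(r, -1))) = Mul(Rational(1, 2), Pow(r, -1), Add(-162, r)))
Add(Mul(Function('F')(Function('w')(-14, -1)), Pow(Function('N')(44), -1)), Mul(b, Pow(-10466, -1))) = Add(Mul(-1, Pow(Mul(Rational(1, 2), Pow(44, -1), Add(-162, 44)), -1)), Mul(-12093, Pow(-10466, -1))) = Add(Mul(-1, Pow(Mul(Rational(1, 2), Rational(1, 44), -118), -1)), Mul(-12093, Rational(-1, 10466))) = Add(Mul(-1, Pow(Rational(-59, 44), -1)), Rational(12093, 10466)) = Add(Mul(-1, Rational(-44, 59)), Rational(12093, 10466)) = Add(Rational(44, 59), Rational(12093, 10466)) = Rational(1173991, 617494)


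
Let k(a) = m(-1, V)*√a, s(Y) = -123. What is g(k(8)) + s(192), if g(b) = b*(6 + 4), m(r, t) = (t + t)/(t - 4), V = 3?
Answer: -123 - 120*√2 ≈ -292.71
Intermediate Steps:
m(r, t) = 2*t/(-4 + t) (m(r, t) = (2*t)/(-4 + t) = 2*t/(-4 + t))
k(a) = -6*√a (k(a) = (2*3/(-4 + 3))*√a = (2*3/(-1))*√a = (2*3*(-1))*√a = -6*√a)
g(b) = 10*b (g(b) = b*10 = 10*b)
g(k(8)) + s(192) = 10*(-12*√2) - 123 = -120*√2 - 123 = -123 - 120*√2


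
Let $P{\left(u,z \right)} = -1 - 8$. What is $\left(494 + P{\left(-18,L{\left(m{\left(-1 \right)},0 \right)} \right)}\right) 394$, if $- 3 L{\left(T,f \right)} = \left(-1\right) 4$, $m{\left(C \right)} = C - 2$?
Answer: $191090$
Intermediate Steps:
$m{\left(C \right)} = -2 + C$ ($m{\left(C \right)} = C - 2 = -2 + C$)
$L{\left(T,f \right)} = \frac{4}{3}$ ($L{\left(T,f \right)} = - \frac{\left(-1\right) 4}{3} = \left(- \frac{1}{3}\right) \left(-4\right) = \frac{4}{3}$)
$P{\left(u,z \right)} = -9$ ($P{\left(u,z \right)} = -1 - 8 = -9$)
$\left(494 + P{\left(-18,L{\left(m{\left(-1 \right)},0 \right)} \right)}\right) 394 = \left(494 - 9\right) 394 = 485 \cdot 394 = 191090$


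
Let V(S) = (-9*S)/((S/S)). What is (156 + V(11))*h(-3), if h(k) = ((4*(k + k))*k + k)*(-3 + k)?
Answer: -23598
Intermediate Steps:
V(S) = -9*S (V(S) = -9*S/1 = -9*S*1 = -9*S)
h(k) = (-3 + k)*(k + 8*k²) (h(k) = ((4*(2*k))*k + k)*(-3 + k) = ((8*k)*k + k)*(-3 + k) = (8*k² + k)*(-3 + k) = (k + 8*k²)*(-3 + k) = (-3 + k)*(k + 8*k²))
(156 + V(11))*h(-3) = (156 - 9*11)*(-3*(-3 - 23*(-3) + 8*(-3)²)) = (156 - 99)*(-3*(-3 + 69 + 8*9)) = 57*(-3*(-3 + 69 + 72)) = 57*(-3*138) = 57*(-414) = -23598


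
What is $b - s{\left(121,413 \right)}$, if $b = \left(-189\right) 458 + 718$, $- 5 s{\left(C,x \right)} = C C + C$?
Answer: $- \frac{414458}{5} \approx -82892.0$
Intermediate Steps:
$s{\left(C,x \right)} = - \frac{C}{5} - \frac{C^{2}}{5}$ ($s{\left(C,x \right)} = - \frac{C C + C}{5} = - \frac{C^{2} + C}{5} = - \frac{C + C^{2}}{5} = - \frac{C}{5} - \frac{C^{2}}{5}$)
$b = -85844$ ($b = -86562 + 718 = -85844$)
$b - s{\left(121,413 \right)} = -85844 - \left(- \frac{1}{5}\right) 121 \left(1 + 121\right) = -85844 - \left(- \frac{1}{5}\right) 121 \cdot 122 = -85844 - - \frac{14762}{5} = -85844 + \frac{14762}{5} = - \frac{414458}{5}$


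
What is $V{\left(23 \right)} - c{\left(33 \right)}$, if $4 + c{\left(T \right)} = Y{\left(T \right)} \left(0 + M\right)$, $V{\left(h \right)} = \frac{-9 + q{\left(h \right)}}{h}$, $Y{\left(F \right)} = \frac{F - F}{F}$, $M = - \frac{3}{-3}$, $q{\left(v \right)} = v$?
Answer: $\frac{106}{23} \approx 4.6087$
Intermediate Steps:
$M = 1$ ($M = \left(-3\right) \left(- \frac{1}{3}\right) = 1$)
$Y{\left(F \right)} = 0$ ($Y{\left(F \right)} = \frac{0}{F} = 0$)
$V{\left(h \right)} = \frac{-9 + h}{h}$
$c{\left(T \right)} = -4$ ($c{\left(T \right)} = -4 + 0 \left(0 + 1\right) = -4 + 0 \cdot 1 = -4 + 0 = -4$)
$V{\left(23 \right)} - c{\left(33 \right)} = \frac{-9 + 23}{23} - -4 = \frac{1}{23} \cdot 14 + 4 = \frac{14}{23} + 4 = \frac{106}{23}$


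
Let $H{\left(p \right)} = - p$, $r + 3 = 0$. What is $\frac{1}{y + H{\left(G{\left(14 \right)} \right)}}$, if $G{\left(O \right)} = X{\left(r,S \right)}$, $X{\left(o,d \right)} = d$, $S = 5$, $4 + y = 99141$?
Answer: $\frac{1}{99132} \approx 1.0088 \cdot 10^{-5}$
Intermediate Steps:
$r = -3$ ($r = -3 + 0 = -3$)
$y = 99137$ ($y = -4 + 99141 = 99137$)
$G{\left(O \right)} = 5$
$\frac{1}{y + H{\left(G{\left(14 \right)} \right)}} = \frac{1}{99137 - 5} = \frac{1}{99132}$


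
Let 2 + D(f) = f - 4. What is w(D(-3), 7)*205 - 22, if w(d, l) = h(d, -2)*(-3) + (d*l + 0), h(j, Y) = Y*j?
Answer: -24007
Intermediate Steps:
D(f) = -6 + f (D(f) = -2 + (f - 4) = -2 + (-4 + f) = -6 + f)
w(d, l) = 6*d + d*l (w(d, l) = -2*d*(-3) + (d*l + 0) = 6*d + d*l)
w(D(-3), 7)*205 - 22 = ((-6 - 3)*(6 + 7))*205 - 22 = -9*13*205 - 22 = -117*205 - 22 = -23985 - 22 = -24007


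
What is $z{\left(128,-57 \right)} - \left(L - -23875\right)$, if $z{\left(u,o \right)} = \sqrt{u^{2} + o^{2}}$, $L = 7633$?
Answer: $-31508 + \sqrt{19633} \approx -31368.0$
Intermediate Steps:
$z{\left(u,o \right)} = \sqrt{o^{2} + u^{2}}$
$z{\left(128,-57 \right)} - \left(L - -23875\right) = \sqrt{\left(-57\right)^{2} + 128^{2}} - \left(7633 - -23875\right) = \sqrt{3249 + 16384} - \left(7633 + 23875\right) = \sqrt{19633} - 31508 = -31508 + \sqrt{19633}$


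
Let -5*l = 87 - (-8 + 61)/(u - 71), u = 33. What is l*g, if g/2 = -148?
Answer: 497132/95 ≈ 5233.0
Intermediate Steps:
g = -296 (g = 2*(-148) = -296)
l = -3359/190 (l = -(87 - (-8 + 61)/(33 - 71))/5 = -(87 - 53/(-38))/5 = -(87 - 53*(-1)/38)/5 = -(87 - 1*(-53/38))/5 = -(87 + 53/38)/5 = -⅕*3359/38 = -3359/190 ≈ -17.679)
l*g = -3359/190*(-296) = 497132/95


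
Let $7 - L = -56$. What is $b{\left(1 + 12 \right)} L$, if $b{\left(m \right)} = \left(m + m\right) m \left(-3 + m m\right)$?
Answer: $3534804$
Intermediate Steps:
$L = 63$ ($L = 7 - -56 = 7 + 56 = 63$)
$b{\left(m \right)} = 2 m^{2} \left(-3 + m^{2}\right)$ ($b{\left(m \right)} = 2 m m \left(-3 + m^{2}\right) = 2 m^{2} \left(-3 + m^{2}\right)$)
$b{\left(1 + 12 \right)} L = 2 \left(1 + 12\right)^{2} \left(-3 + \left(1 + 12\right)^{2}\right) 63 = 2 \cdot 13^{2} \left(-3 + 13^{2}\right) 63 = 2 \cdot 169 \left(-3 + 169\right) 63 = 2 \cdot 169 \cdot 166 \cdot 63 = 56108 \cdot 63 = 3534804$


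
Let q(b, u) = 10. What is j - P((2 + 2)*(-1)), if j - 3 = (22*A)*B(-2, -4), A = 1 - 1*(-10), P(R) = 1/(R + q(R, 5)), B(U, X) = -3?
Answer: -4339/6 ≈ -723.17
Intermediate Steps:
P(R) = 1/(10 + R) (P(R) = 1/(R + 10) = 1/(10 + R))
A = 11 (A = 1 + 10 = 11)
j = -723 (j = 3 + (22*11)*(-3) = 3 + 242*(-3) = 3 - 726 = -723)
j - P((2 + 2)*(-1)) = -723 - 1/(10 + (2 + 2)*(-1)) = -723 - 1/(10 + 4*(-1)) = -723 - 1/(10 - 4) = -723 - 1/6 = -4339/6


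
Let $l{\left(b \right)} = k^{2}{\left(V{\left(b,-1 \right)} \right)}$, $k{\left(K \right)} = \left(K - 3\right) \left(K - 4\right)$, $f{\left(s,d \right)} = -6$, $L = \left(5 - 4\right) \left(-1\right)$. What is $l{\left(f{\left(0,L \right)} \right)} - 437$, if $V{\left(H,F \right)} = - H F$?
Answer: $7663$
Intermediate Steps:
$L = -1$ ($L = 1 \left(-1\right) = -1$)
$V{\left(H,F \right)} = - F H$
$k{\left(K \right)} = \left(-4 + K\right) \left(-3 + K\right)$ ($k{\left(K \right)} = \left(-3 + K\right) \left(-4 + K\right) = \left(-4 + K\right) \left(-3 + K\right)$)
$l{\left(b \right)} = \left(12 + b^{2} - 7 b\right)^{2}$ ($l{\left(b \right)} = \left(12 + \left(\left(-1\right) \left(-1\right) b\right)^{2} - 7 \left(\left(-1\right) \left(-1\right) b\right)\right)^{2} = \left(12 + b^{2} - 7 b\right)^{2}$)
$l{\left(f{\left(0,L \right)} \right)} - 437 = \left(12 + \left(-6\right)^{2} - -42\right)^{2} - 437 = \left(12 + 36 + 42\right)^{2} - 437 = 90^{2} - 437 = 8100 - 437 = 7663$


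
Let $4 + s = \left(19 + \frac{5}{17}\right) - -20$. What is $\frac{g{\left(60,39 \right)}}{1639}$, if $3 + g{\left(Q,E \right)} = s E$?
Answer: $\frac{23349}{27863} \approx 0.83799$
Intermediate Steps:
$s = \frac{600}{17}$ ($s = -4 + \left(\left(19 + \frac{5}{17}\right) - -20\right) = -4 + \left(\left(19 + 5 \cdot \frac{1}{17}\right) + 20\right) = -4 + \left(\left(19 + \frac{5}{17}\right) + 20\right) = -4 + \left(\frac{328}{17} + 20\right) = -4 + \frac{668}{17} = \frac{600}{17} \approx 35.294$)
$g{\left(Q,E \right)} = -3 + \frac{600 E}{17}$
$\frac{g{\left(60,39 \right)}}{1639} = \frac{-3 + \frac{600}{17} \cdot 39}{1639} = \left(-3 + \frac{23400}{17}\right) \frac{1}{1639} = \frac{23349}{17} \cdot \frac{1}{1639} = \frac{23349}{27863}$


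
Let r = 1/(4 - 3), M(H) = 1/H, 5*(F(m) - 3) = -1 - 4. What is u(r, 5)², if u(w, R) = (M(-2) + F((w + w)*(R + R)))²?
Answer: 81/16 ≈ 5.0625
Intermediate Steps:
F(m) = 2 (F(m) = 3 + (-1 - 4)/5 = 3 + (⅕)*(-5) = 3 - 1 = 2)
r = 1 (r = 1/1 = 1)
u(w, R) = 9/4 (u(w, R) = (1/(-2) + 2)² = (-½ + 2)² = (3/2)² = 9/4)
u(r, 5)² = (9/4)² = 81/16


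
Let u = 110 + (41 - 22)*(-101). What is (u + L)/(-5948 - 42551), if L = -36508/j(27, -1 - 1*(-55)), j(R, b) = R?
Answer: 85351/1309473 ≈ 0.065180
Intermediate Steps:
u = -1809 (u = 110 + 19*(-101) = 110 - 1919 = -1809)
L = -36508/27 ≈ -1352.1
(u + L)/(-5948 - 42551) = (-1809 - 36508/27)/(-5948 - 42551) = -85351/27/(-48499) = -85351/27*(-1/48499) = 85351/1309473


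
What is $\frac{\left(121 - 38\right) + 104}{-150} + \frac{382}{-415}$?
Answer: $- \frac{26981}{12450} \approx -2.1671$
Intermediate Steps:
$\frac{\left(121 - 38\right) + 104}{-150} + \frac{382}{-415} = \left(83 + 104\right) \left(- \frac{1}{150}\right) + 382 \left(- \frac{1}{415}\right) = 187 \left(- \frac{1}{150}\right) - \frac{382}{415} = - \frac{187}{150} - \frac{382}{415} = - \frac{26981}{12450}$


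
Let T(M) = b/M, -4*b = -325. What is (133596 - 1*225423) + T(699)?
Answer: -256747967/2796 ≈ -91827.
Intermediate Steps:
b = 325/4 (b = -¼*(-325) = 325/4 ≈ 81.250)
T(M) = 325/(4*M)
(133596 - 1*225423) + T(699) = (133596 - 1*225423) + (325/4)/699 = (133596 - 225423) + (325/4)*(1/699) = -91827 + 325/2796 = -256747967/2796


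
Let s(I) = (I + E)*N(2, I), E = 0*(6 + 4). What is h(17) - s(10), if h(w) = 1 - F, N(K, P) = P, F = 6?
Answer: -105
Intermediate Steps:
h(w) = -5 (h(w) = 1 - 1*6 = 1 - 6 = -5)
E = 0 (E = 0*10 = 0)
s(I) = I² (s(I) = (I + 0)*I = I*I = I²)
h(17) - s(10) = -5 - 1*10² = -5 - 1*100 = -5 - 100 = -105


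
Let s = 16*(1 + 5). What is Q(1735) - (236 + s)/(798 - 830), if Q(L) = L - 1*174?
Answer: 12571/8 ≈ 1571.4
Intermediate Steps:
Q(L) = -174 + L (Q(L) = L - 174 = -174 + L)
s = 96 (s = 16*6 = 96)
Q(1735) - (236 + s)/(798 - 830) = (-174 + 1735) - (236 + 96)/(798 - 830) = 1561 - 332/(-32) = 1561 - 332*(-1)/32 = 1561 - 1*(-83/8) = 1561 + 83/8 = 12571/8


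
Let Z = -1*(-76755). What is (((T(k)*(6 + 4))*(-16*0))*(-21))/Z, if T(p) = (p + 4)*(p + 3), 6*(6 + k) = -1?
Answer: 0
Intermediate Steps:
k = -37/6 (k = -6 + (⅙)*(-1) = -6 - ⅙ = -37/6 ≈ -6.1667)
T(p) = (3 + p)*(4 + p) (T(p) = (4 + p)*(3 + p) = (3 + p)*(4 + p))
Z = 76755
(((T(k)*(6 + 4))*(-16*0))*(-21))/Z = ((((12 + (-37/6)² + 7*(-37/6))*(6 + 4))*(-16*0))*(-21))/76755 = ((((12 + 1369/36 - 259/6)*10)*0)*(-21))*(1/76755) = ((((247/36)*10)*0)*(-21))*(1/76755) = (((1235/18)*0)*(-21))*(1/76755) = (0*(-21))*(1/76755) = 0*(1/76755) = 0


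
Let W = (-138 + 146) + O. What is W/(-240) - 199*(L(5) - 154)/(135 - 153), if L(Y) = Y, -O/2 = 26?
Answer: -296477/180 ≈ -1647.1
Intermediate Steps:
O = -52 (O = -2*26 = -52)
W = -44 (W = (-138 + 146) - 52 = 8 - 52 = -44)
W/(-240) - 199*(L(5) - 154)/(135 - 153) = -44/(-240) - 199*(5 - 154)/(135 - 153) = -44*(-1/240) - 199/((-18/(-149))) = 11/60 - 199/((-18*(-1/149))) = 11/60 - 199/18/149 = 11/60 - 199*149/18 = 11/60 - 29651/18 = -296477/180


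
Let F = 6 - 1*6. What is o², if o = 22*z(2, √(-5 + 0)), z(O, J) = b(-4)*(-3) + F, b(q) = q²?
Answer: 1115136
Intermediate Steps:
F = 0 (F = 6 - 6 = 0)
z(O, J) = -48 (z(O, J) = (-4)²*(-3) + 0 = 16*(-3) + 0 = -48 + 0 = -48)
o = -1056 (o = 22*(-48) = -1056)
o² = (-1056)² = 1115136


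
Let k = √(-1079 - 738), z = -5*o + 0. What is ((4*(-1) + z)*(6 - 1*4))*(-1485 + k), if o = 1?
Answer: 26730 - 18*I*√1817 ≈ 26730.0 - 767.27*I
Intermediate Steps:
z = -5 (z = -5*1 + 0 = -5 + 0 = -5)
k = I*√1817 (k = √(-1817) = I*√1817 ≈ 42.626*I)
((4*(-1) + z)*(6 - 1*4))*(-1485 + k) = ((4*(-1) - 5)*(6 - 1*4))*(-1485 + I*√1817) = ((-4 - 5)*(6 - 4))*(-1485 + I*√1817) = (-9*2)*(-1485 + I*√1817) = -18*(-1485 + I*√1817) = 26730 - 18*I*√1817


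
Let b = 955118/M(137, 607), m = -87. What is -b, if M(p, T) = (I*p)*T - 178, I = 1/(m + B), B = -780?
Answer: 828087306/237485 ≈ 3486.9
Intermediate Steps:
I = -1/867 (I = 1/(-87 - 780) = 1/(-867) = -1/867 ≈ -0.0011534)
M(p, T) = -178 - T*p/867 (M(p, T) = (-p/867)*T - 178 = -T*p/867 - 178 = -178 - T*p/867)
b = -828087306/237485 (b = 955118/(-178 - 1/867*607*137) = 955118/(-178 - 83159/867) = 955118/(-237485/867) = 955118*(-867/237485) = -828087306/237485 ≈ -3486.9)
-b = -1*(-828087306/237485) = 828087306/237485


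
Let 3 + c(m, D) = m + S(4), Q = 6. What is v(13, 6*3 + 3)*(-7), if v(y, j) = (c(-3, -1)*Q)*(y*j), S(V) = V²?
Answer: -114660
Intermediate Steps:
c(m, D) = 13 + m (c(m, D) = -3 + (m + 4²) = -3 + (m + 16) = -3 + (16 + m) = 13 + m)
v(y, j) = 60*j*y (v(y, j) = ((13 - 3)*6)*(y*j) = (10*6)*(j*y) = 60*(j*y) = 60*j*y)
v(13, 6*3 + 3)*(-7) = (60*(6*3 + 3)*13)*(-7) = (60*(18 + 3)*13)*(-7) = (60*21*13)*(-7) = 16380*(-7) = -114660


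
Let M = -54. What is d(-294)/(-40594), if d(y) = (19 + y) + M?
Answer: 329/40594 ≈ 0.0081047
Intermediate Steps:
d(y) = -35 + y (d(y) = (19 + y) - 54 = -35 + y)
d(-294)/(-40594) = (-35 - 294)/(-40594) = -329*(-1/40594) = 329/40594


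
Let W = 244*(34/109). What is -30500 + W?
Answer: -3316204/109 ≈ -30424.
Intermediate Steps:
W = 8296/109 (W = 244*(34*(1/109)) = 244*(34/109) = 8296/109 ≈ 76.110)
-30500 + W = -30500 + 8296/109 = -3316204/109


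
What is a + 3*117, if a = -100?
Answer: 251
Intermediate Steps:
a + 3*117 = -100 + 3*117 = -100 + 351 = 251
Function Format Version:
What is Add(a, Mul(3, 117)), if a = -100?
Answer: 251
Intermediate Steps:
Add(a, Mul(3, 117)) = Add(-100, Mul(3, 117)) = Add(-100, 351) = 251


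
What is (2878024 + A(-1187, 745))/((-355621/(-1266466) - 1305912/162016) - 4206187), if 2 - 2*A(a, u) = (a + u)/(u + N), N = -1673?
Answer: -2854254631652240247/4171455051536129752 ≈ -0.68423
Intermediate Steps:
A(a, u) = 1 - (a + u)/(2*(-1673 + u)) (A(a, u) = 1 - (a + u)/(2*(u - 1673)) = 1 - (a + u)/(2*(-1673 + u)))
(2878024 + A(-1187, 745))/((-355621/(-1266466) - 1305912/162016) - 4206187) = (2878024 + (-3346 + 745 - 1*(-1187))/(2*(-1673 + 745)))/((-355621/(-1266466) - 1305912/162016) - 4206187) = (2878024 + (½)*(-3346 + 745 + 1187)/(-928))/((-355621*(-1/1266466) - 1305912*1/162016) - 4206187) = (2878024 + (½)*(-1/928)*(-1414))/((355621/1266466 - 163239/20252) - 4206187) = (2878024 + 707/928)/(-99767303441/12824234716 - 4206187) = 2670806979/(928*(-53941229114691333/12824234716)) = (2670806979/928)*(-12824234716/53941229114691333) = -2854254631652240247/4171455051536129752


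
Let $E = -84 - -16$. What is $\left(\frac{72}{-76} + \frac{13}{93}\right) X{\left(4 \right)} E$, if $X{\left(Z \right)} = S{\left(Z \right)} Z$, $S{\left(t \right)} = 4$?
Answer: $\frac{1552576}{1767} \approx 878.65$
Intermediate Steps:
$E = -68$ ($E = -84 + 16 = -68$)
$X{\left(Z \right)} = 4 Z$
$\left(\frac{72}{-76} + \frac{13}{93}\right) X{\left(4 \right)} E = \left(\frac{72}{-76} + \frac{13}{93}\right) 4 \cdot 4 \left(-68\right) = \left(72 \left(- \frac{1}{76}\right) + 13 \cdot \frac{1}{93}\right) 16 \left(-68\right) = \left(- \frac{18}{19} + \frac{13}{93}\right) 16 \left(-68\right) = \left(- \frac{1427}{1767}\right) 16 \left(-68\right) = \left(- \frac{22832}{1767}\right) \left(-68\right) = \frac{1552576}{1767}$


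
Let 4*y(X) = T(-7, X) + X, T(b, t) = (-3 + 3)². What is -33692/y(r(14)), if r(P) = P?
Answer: -67384/7 ≈ -9626.3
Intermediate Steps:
T(b, t) = 0 (T(b, t) = 0² = 0)
y(X) = X/4 (y(X) = (0 + X)/4 = X/4)
-33692/y(r(14)) = -33692/((¼)*14) = -33692/7/2 = -33692*2/7 = -67384/7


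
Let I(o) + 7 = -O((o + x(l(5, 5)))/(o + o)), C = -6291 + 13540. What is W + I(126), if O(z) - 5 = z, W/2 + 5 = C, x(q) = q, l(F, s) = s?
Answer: 3647821/252 ≈ 14475.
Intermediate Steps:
C = 7249
W = 14488 (W = -10 + 2*7249 = -10 + 14498 = 14488)
O(z) = 5 + z
I(o) = -12 - (5 + o)/(2*o) (I(o) = -7 - (5 + (o + 5)/(o + o)) = -7 - (5 + (5 + o)/((2*o))) = -7 - (5 + (5 + o)*(1/(2*o))) = -7 - (5 + (5 + o)/(2*o)) = -7 + (-5 - (5 + o)/(2*o)) = -12 - (5 + o)/(2*o))
W + I(126) = 14488 + (5/2)*(-1 - 5*126)/126 = 14488 + (5/2)*(1/126)*(-1 - 630) = 14488 + (5/2)*(1/126)*(-631) = 14488 - 3155/252 = 3647821/252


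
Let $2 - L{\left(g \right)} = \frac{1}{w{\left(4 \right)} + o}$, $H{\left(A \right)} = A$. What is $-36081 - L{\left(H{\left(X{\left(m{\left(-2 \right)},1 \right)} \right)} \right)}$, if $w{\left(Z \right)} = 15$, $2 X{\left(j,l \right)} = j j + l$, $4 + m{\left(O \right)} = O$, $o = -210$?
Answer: $- \frac{7036186}{195} \approx -36083.0$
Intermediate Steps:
$m{\left(O \right)} = -4 + O$
$X{\left(j,l \right)} = \frac{l}{2} + \frac{j^{2}}{2}$ ($X{\left(j,l \right)} = \frac{j j + l}{2} = \frac{j^{2} + l}{2} = \frac{l + j^{2}}{2} = \frac{l}{2} + \frac{j^{2}}{2}$)
$L{\left(g \right)} = \frac{391}{195}$ ($L{\left(g \right)} = 2 - \frac{1}{15 - 210} = 2 - \frac{1}{-195} = 2 - - \frac{1}{195} = 2 + \frac{1}{195} = \frac{391}{195}$)
$-36081 - L{\left(H{\left(X{\left(m{\left(-2 \right)},1 \right)} \right)} \right)} = -36081 - \frac{391}{195} = - \frac{7036186}{195}$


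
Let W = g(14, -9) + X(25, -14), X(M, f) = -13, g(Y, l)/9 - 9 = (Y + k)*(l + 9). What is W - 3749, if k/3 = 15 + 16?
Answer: -3681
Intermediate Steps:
k = 93 (k = 3*(15 + 16) = 3*31 = 93)
g(Y, l) = 81 + 9*(9 + l)*(93 + Y) (g(Y, l) = 81 + 9*((Y + 93)*(l + 9)) = 81 + 9*((93 + Y)*(9 + l)) = 81 + 9*((9 + l)*(93 + Y)) = 81 + 9*(9 + l)*(93 + Y))
W = 68 (W = (7614 + 81*14 + 837*(-9) + 9*14*(-9)) - 13 = (7614 + 1134 - 7533 - 1134) - 13 = 81 - 13 = 68)
W - 3749 = 68 - 3749 = -3681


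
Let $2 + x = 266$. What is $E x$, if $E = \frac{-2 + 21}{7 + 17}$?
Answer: $209$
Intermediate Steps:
$x = 264$ ($x = -2 + 266 = 264$)
$E = \frac{19}{24} \approx 0.79167$
$E x = \frac{19}{24} \cdot 264 = 209$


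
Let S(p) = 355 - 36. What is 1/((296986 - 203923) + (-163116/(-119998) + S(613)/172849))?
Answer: 10370767151/965148819731936 ≈ 1.0745e-5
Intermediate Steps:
S(p) = 319
1/((296986 - 203923) + (-163116/(-119998) + S(613)/172849)) = 1/((296986 - 203923) + (-163116/(-119998) + 319/172849)) = 1/(93063 + (-163116*(-1/119998) + 319*(1/172849))) = 1/(93063 + (81558/59999 + 319/172849)) = 1/(93063 + 14116358423/10370767151) = 1/(965148819731936/10370767151) = 10370767151/965148819731936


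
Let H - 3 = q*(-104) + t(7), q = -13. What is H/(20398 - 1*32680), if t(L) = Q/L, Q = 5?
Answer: -4745/42987 ≈ -0.11038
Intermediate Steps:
t(L) = 5/L
H = 9490/7 (H = 3 + (-13*(-104) + 5/7) = 3 + (1352 + 5*(1/7)) = 3 + (1352 + 5/7) = 3 + 9469/7 = 9490/7 ≈ 1355.7)
H/(20398 - 1*32680) = 9490/(7*(20398 - 1*32680)) = 9490/(7*(20398 - 32680)) = (9490/7)/(-12282) = (9490/7)*(-1/12282) = -4745/42987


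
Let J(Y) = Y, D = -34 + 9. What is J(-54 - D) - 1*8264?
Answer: -8293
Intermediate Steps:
D = -25
J(-54 - D) - 1*8264 = (-54 - 1*(-25)) - 1*8264 = (-54 + 25) - 8264 = -29 - 8264 = -8293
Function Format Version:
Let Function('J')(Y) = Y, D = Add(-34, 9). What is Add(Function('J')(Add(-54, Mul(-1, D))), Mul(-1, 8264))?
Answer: -8293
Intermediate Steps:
D = -25
Add(Function('J')(Add(-54, Mul(-1, D))), Mul(-1, 8264)) = Add(Add(-54, Mul(-1, -25)), Mul(-1, 8264)) = Add(Add(-54, 25), -8264) = Add(-29, -8264) = -8293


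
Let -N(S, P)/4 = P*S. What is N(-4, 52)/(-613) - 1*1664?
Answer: -1020864/613 ≈ -1665.4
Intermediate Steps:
N(S, P) = -4*P*S
N(-4, 52)/(-613) - 1*1664 = -4*52*(-4)/(-613) - 1*1664 = 832*(-1/613) - 1664 = -832/613 - 1664 = -1020864/613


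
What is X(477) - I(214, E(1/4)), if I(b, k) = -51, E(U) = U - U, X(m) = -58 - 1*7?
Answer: -14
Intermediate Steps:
X(m) = -65 (X(m) = -58 - 7 = -65)
E(U) = 0
X(477) - I(214, E(1/4)) = -65 - 1*(-51) = -65 + 51 = -14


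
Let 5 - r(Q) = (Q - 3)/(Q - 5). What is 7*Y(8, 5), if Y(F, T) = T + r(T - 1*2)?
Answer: 70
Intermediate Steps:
r(Q) = 5 - (-3 + Q)/(-5 + Q) (r(Q) = 5 - (Q - 3)/(Q - 5) = 5 - (-3 + Q)/(-5 + Q))
Y(F, T) = T + 2*(-15 + 2*T)/(-7 + T) (Y(F, T) = T + 2*(-11 + 2*(T - 1*2))/(-5 + (T - 1*2)) = T + 2*(-11 + 2*(T - 2))/(-5 + (T - 2)) = T + 2*(-11 + 2*(-2 + T))/(-5 + (-2 + T)) = T + 2*(-11 + (-4 + 2*T))/(-7 + T) = T + 2*(-15 + 2*T)/(-7 + T))
7*Y(8, 5) = 7*((-30 + 5² - 3*5)/(-7 + 5)) = 7*((-30 + 25 - 15)/(-2)) = 7*(-½*(-20)) = 7*10 = 70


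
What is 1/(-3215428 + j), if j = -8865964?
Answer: -1/12081392 ≈ -8.2772e-8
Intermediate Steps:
1/(-3215428 + j) = 1/(-3215428 - 8865964) = 1/(-12081392) = -1/12081392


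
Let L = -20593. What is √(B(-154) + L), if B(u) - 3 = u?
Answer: 2*I*√5186 ≈ 144.03*I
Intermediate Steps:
B(u) = 3 + u
√(B(-154) + L) = √((3 - 154) - 20593) = √(-151 - 20593) = √(-20744) = 2*I*√5186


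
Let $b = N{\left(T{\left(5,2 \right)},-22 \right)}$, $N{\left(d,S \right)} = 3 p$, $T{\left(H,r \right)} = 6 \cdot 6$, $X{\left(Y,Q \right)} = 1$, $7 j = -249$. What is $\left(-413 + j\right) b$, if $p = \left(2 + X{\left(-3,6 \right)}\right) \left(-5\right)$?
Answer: $\frac{141300}{7} \approx 20186.0$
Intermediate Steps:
$j = - \frac{249}{7}$ ($j = \frac{1}{7} \left(-249\right) = - \frac{249}{7} \approx -35.571$)
$T{\left(H,r \right)} = 36$
$p = -15$ ($p = \left(2 + 1\right) \left(-5\right) = 3 \left(-5\right) = -15$)
$N{\left(d,S \right)} = -45$ ($N{\left(d,S \right)} = 3 \left(-15\right) = -45$)
$b = -45$
$\left(-413 + j\right) b = \left(-413 - \frac{249}{7}\right) \left(-45\right) = \left(- \frac{3140}{7}\right) \left(-45\right) = \frac{141300}{7}$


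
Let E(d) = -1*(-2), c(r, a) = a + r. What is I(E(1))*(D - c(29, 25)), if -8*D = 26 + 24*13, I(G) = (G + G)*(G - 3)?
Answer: 385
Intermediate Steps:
E(d) = 2
I(G) = 2*G*(-3 + G) (I(G) = (2*G)*(-3 + G) = 2*G*(-3 + G))
D = -169/4 (D = -(26 + 24*13)/8 = -(26 + 312)/8 = -⅛*338 = -169/4 ≈ -42.250)
I(E(1))*(D - c(29, 25)) = (2*2*(-3 + 2))*(-169/4 - (25 + 29)) = (2*2*(-1))*(-169/4 - 1*54) = -4*(-169/4 - 54) = -4*(-385/4) = 385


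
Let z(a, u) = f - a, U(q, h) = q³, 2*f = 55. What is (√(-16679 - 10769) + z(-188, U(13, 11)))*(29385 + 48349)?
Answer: 16751677 + 155468*I*√6862 ≈ 1.6752e+7 + 1.2879e+7*I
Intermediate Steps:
f = 55/2 (f = (½)*55 = 55/2 ≈ 27.500)
z(a, u) = 55/2 - a
(√(-16679 - 10769) + z(-188, U(13, 11)))*(29385 + 48349) = (√(-16679 - 10769) + (55/2 - 1*(-188)))*(29385 + 48349) = (√(-27448) + (55/2 + 188))*77734 = (2*I*√6862 + 431/2)*77734 = (431/2 + 2*I*√6862)*77734 = 16751677 + 155468*I*√6862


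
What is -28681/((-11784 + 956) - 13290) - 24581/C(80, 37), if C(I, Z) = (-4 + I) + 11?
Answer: -590349311/2098266 ≈ -281.35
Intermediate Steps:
C(I, Z) = 7 + I
-28681/((-11784 + 956) - 13290) - 24581/C(80, 37) = -28681/((-11784 + 956) - 13290) - 24581/(7 + 80) = -28681/(-10828 - 13290) - 24581/87 = -28681/(-24118) - 24581*1/87 = -28681*(-1/24118) - 24581/87 = 28681/24118 - 24581/87 = -590349311/2098266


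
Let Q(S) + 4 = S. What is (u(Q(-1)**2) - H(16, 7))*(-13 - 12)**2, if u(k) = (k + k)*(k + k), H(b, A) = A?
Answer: 1558125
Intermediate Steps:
Q(S) = -4 + S
u(k) = 4*k**2 (u(k) = (2*k)*(2*k) = 4*k**2)
(u(Q(-1)**2) - H(16, 7))*(-13 - 12)**2 = (4*((-4 - 1)**2)**2 - 1*7)*(-13 - 12)**2 = (4*((-5)**2)**2 - 7)*(-25)**2 = (4*25**2 - 7)*625 = (4*625 - 7)*625 = (2500 - 7)*625 = 2493*625 = 1558125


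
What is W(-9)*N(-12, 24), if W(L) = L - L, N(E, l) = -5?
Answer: 0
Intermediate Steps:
W(L) = 0
W(-9)*N(-12, 24) = 0*(-5) = 0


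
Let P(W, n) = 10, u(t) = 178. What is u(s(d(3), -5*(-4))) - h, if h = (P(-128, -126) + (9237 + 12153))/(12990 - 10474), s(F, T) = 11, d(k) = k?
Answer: 106612/629 ≈ 169.49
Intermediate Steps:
h = 5350/629 (h = (10 + (9237 + 12153))/(12990 - 10474) = (10 + 21390)/2516 = 21400*(1/2516) = 5350/629 ≈ 8.5056)
u(s(d(3), -5*(-4))) - h = 178 - 1*5350/629 = 178 - 5350/629 = 106612/629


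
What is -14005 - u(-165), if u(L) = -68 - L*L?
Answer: 13288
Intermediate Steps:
u(L) = -68 - L²
-14005 - u(-165) = -14005 - (-68 - 1*(-165)²) = -14005 - (-68 - 1*27225) = -14005 - (-68 - 27225) = -14005 - 1*(-27293) = -14005 + 27293 = 13288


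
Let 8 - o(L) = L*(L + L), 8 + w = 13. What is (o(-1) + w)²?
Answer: 121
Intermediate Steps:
w = 5 (w = -8 + 13 = 5)
o(L) = 8 - 2*L² (o(L) = 8 - L*(L + L) = 8 - L*2*L = 8 - 2*L²)
(o(-1) + w)² = ((8 - 2*(-1)²) + 5)² = ((8 - 2*1) + 5)² = ((8 - 2) + 5)² = (6 + 5)² = 11² = 121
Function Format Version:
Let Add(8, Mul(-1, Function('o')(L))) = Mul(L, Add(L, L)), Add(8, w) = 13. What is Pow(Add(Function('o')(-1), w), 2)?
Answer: 121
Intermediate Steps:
w = 5 (w = Add(-8, 13) = 5)
Function('o')(L) = Add(8, Mul(-2, Pow(L, 2))) (Function('o')(L) = Add(8, Mul(-1, Mul(L, Add(L, L)))) = Add(8, Mul(-1, Mul(L, Mul(2, L)))) = Add(8, Mul(-1, Mul(2, Pow(L, 2)))) = Add(8, Mul(-2, Pow(L, 2))))
Pow(Add(Function('o')(-1), w), 2) = Pow(Add(Add(8, Mul(-2, Pow(-1, 2))), 5), 2) = Pow(Add(Add(8, Mul(-2, 1)), 5), 2) = Pow(Add(Add(8, -2), 5), 2) = Pow(Add(6, 5), 2) = Pow(11, 2) = 121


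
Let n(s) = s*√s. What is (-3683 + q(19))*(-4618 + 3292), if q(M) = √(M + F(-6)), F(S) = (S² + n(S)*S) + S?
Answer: 4883658 - 1326*√(49 + 36*I*√6) ≈ 4.8722e+6 - 6753.6*I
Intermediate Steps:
n(s) = s^(3/2)
F(S) = S + S² + S^(5/2) (F(S) = (S² + S^(3/2)*S) + S = (S² + S^(5/2)) + S = S + S² + S^(5/2))
q(M) = √(30 + M + 36*I*√6) (q(M) = √(M - 6*(1 - 6 + (-6)^(3/2))) = √(M - 6*(1 - 6 - 6*I*√6)) = √(M - 6*(-5 - 6*I*√6)) = √(M + (30 + 36*I*√6)) = √(30 + M + 36*I*√6))
(-3683 + q(19))*(-4618 + 3292) = (-3683 + √(30 + 19 + 36*I*√6))*(-4618 + 3292) = (-3683 + √(49 + 36*I*√6))*(-1326) = 4883658 - 1326*√(49 + 36*I*√6)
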